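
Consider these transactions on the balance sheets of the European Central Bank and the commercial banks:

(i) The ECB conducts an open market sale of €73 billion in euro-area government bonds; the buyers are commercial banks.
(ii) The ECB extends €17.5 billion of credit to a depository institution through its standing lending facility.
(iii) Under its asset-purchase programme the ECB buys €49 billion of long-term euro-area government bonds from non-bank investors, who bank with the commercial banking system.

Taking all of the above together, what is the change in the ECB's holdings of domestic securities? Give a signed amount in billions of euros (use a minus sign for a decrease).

ECB balance sheet:
  Assets:      Securities −€24B, Loans to banks +€17.5B
  Liabilities: Bank reserves −€6.5B
So the change in the ECB's holdings of domestic securities is -€24 billion.

-€24 billion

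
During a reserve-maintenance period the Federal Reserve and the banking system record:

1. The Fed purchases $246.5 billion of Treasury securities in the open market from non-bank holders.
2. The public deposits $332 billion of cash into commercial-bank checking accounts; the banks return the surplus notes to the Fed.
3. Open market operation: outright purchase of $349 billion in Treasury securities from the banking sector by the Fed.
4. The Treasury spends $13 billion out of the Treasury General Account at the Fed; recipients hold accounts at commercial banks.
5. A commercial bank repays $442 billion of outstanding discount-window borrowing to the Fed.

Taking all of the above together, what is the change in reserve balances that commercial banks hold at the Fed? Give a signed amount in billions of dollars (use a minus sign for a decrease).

+$498.5 billion

Asset purchase (from non-banks) $246.5 billion: the Fed pays by crediting reserve accounts → +$246.5B.
Currency deposit $332 billion: returned notes are swapped for reserve credit → +$332B.
OMO purchase (from banks) $349 billion: the Fed pays by crediting reserve accounts → +$349B.
Government spending $13 billion: government payments flow into bank reserve accounts → +$13B.
Discount-window repayment $442 billion: repayment is debited from reserves → −$442B.
Net: 246.5 + 332 + 349 + 13 − 442 = +$498.5 billion.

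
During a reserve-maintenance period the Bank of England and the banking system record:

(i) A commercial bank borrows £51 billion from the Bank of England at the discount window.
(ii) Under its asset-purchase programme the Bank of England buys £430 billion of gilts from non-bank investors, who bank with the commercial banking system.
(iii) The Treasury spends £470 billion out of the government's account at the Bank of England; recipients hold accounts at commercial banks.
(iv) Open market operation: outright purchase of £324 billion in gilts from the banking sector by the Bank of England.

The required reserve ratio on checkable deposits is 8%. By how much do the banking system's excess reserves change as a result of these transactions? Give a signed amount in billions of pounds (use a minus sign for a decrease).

Discount-window loan £51 billion: reserves +£51B, deposits 0.
Asset purchase (from non-banks) £430 billion: reserves +£430B, deposits +£430B.
Government spending £470 billion: reserves +£470B, deposits +£470B.
OMO purchase (from banks) £324 billion: reserves +£324B, deposits 0.
Totals: Δreserves = +£1275B, Δdeposits = +£900B.
Δrequired reserves = 8% × +£900B = +£72B.
Δexcess reserves = Δreserves − Δrequired = +£1275B − (+£72B) = +£1203 billion.

+£1203 billion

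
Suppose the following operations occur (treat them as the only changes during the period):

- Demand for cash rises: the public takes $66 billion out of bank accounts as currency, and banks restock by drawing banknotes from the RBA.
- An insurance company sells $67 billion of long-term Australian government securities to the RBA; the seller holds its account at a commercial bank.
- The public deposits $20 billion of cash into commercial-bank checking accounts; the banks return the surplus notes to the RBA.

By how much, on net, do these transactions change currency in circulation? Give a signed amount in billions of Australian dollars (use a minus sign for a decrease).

+$46 billion

Currency withdrawal $66 billion: notes leave the central bank → +$66B.
Asset purchase (from non-banks) $67 billion: no currency enters or leaves circulation → 0.
Currency deposit $20 billion: notes return to the central bank → −$20B.
Net: 66 + 0 − 20 = +$46 billion.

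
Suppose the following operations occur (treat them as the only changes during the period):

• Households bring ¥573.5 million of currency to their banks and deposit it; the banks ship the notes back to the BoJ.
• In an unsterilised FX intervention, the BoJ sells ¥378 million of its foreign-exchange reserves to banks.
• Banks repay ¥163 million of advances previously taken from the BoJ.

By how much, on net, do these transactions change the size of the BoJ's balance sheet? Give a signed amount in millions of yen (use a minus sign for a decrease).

-¥541 million

Currency deposit ¥573.5 million: only the composition of liabilities changes → 0.
FX sale ¥378 million: a BoJ asset is shed → −¥378M.
Discount-window repayment ¥163 million: a BoJ asset is shed → −¥163M.
Net: 0 − 378 − 163 = -¥541 million.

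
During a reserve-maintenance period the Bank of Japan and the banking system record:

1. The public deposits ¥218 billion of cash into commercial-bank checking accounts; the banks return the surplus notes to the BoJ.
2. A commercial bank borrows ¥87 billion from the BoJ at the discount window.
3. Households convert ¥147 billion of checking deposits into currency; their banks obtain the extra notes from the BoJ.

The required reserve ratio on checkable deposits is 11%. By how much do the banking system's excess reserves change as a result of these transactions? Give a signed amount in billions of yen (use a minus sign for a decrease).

Currency deposit ¥218 billion: reserves +¥218B, deposits +¥218B.
Discount-window loan ¥87 billion: reserves +¥87B, deposits 0.
Currency withdrawal ¥147 billion: reserves −¥147B, deposits −¥147B.
Totals: Δreserves = +¥158B, Δdeposits = +¥71B.
Δrequired reserves = 11% × +¥71B = +¥7.81B.
Δexcess reserves = Δreserves − Δrequired = +¥158B − (+¥7.81B) = +¥150.19 billion.

+¥150.19 billion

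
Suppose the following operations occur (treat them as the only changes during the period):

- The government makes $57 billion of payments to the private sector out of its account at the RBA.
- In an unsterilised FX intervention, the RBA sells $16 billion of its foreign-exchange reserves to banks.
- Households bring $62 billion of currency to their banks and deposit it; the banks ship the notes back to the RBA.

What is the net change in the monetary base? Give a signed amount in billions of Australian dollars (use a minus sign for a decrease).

+$41 billion

RBA balance sheet:
  Assets:      Foreign assets −$16B
  Liabilities: Bank reserves +$103B, Currency in circulation −$62B, Government deposits −$57B
Monetary base = currency + reserves: −$62B + (+$103B) = +$41 billion.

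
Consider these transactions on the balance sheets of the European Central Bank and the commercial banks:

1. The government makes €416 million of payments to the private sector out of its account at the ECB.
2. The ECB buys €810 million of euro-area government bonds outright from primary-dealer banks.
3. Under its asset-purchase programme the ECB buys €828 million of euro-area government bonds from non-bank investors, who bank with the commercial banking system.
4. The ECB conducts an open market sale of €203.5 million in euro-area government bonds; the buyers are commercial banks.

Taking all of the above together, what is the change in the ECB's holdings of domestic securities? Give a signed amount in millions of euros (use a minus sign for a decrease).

+€1434.5 million

ECB balance sheet:
  Assets:      Securities +€1434.5M
  Liabilities: Bank reserves +€1850.5M, Government deposits −€416M
Commercial banking system:
  Assets:      Reserves at CB +€1850.5M, Securities −€606.5M
  Liabilities: Checkable deposits +€1244M
So the change in the ECB's holdings of domestic securities is +€1434.5 million.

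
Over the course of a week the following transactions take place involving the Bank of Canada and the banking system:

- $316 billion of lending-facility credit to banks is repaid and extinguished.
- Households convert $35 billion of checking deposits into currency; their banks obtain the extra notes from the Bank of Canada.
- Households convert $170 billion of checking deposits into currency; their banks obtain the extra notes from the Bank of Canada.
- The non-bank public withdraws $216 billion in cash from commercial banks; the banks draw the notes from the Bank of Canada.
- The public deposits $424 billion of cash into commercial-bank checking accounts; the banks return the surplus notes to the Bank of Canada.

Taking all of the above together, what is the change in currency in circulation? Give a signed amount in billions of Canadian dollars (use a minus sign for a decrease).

-$3 billion

Discount-window repayment $316 billion: no currency enters or leaves circulation → 0.
Currency withdrawal $35 billion: notes leave the central bank → +$35B.
Currency withdrawal $170 billion: notes leave the central bank → +$170B.
Currency withdrawal $216 billion: notes leave the central bank → +$216B.
Currency deposit $424 billion: notes return to the central bank → −$424B.
Net: 0 + 35 + 170 + 216 − 424 = -$3 billion.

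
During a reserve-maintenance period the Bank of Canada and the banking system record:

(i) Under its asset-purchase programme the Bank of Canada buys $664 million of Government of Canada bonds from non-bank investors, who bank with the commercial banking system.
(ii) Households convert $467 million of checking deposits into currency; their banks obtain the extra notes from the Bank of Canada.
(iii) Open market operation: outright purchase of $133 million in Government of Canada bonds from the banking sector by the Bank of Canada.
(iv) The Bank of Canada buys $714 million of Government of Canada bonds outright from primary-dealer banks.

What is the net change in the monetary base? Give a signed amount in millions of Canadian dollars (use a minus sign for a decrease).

Asset purchase (from non-banks) $664 million: Bank of Canada balance sheet expands → +$664M.
Currency withdrawal $467 million: just a shift between currency and reserves — both are base money → 0.
OMO purchase (from banks) $133 million: Bank of Canada balance sheet expands → +$133M.
OMO purchase (from banks) $714 million: Bank of Canada balance sheet expands → +$714M.
Net: 664 + 0 + 133 + 714 = +$1511 million.

+$1511 million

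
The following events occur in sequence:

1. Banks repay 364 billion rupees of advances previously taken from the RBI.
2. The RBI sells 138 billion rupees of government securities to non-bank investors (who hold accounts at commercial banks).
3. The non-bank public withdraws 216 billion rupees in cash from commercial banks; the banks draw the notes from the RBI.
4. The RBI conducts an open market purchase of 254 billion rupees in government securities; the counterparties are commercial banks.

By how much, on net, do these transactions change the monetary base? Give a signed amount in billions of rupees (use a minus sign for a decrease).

Discount-window repayment 364 billion rupees: RBI balance sheet contracts → −364B.
Asset sale (to non-banks) 138 billion rupees: RBI balance sheet contracts → −138B.
Currency withdrawal 216 billion rupees: just a shift between currency and reserves — both are base money → 0.
OMO purchase (from banks) 254 billion rupees: RBI balance sheet expands → +254B.
Net: −364 − 138 + 0 + 254 = -248 billion.

-248 billion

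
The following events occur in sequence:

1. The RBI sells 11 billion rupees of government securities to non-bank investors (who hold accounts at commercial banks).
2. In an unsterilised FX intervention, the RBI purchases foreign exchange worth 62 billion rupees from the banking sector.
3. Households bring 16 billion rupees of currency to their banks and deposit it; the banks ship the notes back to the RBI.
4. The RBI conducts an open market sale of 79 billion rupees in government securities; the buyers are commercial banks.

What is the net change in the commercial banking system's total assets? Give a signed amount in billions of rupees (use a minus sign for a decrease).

Asset sale (to non-banks) 11 billion rupees: bank balance sheets shrink → −11B.
FX purchase 62 billion rupees: just an asset swap on bank balance sheets → 0.
Currency deposit 16 billion rupees: bank balance sheets expand → +16B.
OMO sale (to banks) 79 billion rupees: just an asset swap on bank balance sheets → 0.
Net: −11 + 0 + 16 + 0 = +5 billion.

+5 billion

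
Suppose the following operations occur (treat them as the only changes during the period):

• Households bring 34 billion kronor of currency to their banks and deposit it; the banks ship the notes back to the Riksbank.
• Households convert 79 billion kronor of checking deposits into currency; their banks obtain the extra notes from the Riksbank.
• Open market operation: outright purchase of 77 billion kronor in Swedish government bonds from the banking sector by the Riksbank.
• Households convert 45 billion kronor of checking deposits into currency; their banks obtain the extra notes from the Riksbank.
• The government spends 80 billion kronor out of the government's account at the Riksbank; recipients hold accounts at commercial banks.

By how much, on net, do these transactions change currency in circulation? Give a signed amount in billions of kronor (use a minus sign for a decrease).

Currency deposit 34 billion kronor: notes return to the central bank → −34B.
Currency withdrawal 79 billion kronor: notes leave the central bank → +79B.
OMO purchase (from banks) 77 billion kronor: no currency enters or leaves circulation → 0.
Currency withdrawal 45 billion kronor: notes leave the central bank → +45B.
Government spending 80 billion kronor: no currency enters or leaves circulation → 0.
Net: −34 + 79 + 0 + 45 + 0 = +90 billion.

+90 billion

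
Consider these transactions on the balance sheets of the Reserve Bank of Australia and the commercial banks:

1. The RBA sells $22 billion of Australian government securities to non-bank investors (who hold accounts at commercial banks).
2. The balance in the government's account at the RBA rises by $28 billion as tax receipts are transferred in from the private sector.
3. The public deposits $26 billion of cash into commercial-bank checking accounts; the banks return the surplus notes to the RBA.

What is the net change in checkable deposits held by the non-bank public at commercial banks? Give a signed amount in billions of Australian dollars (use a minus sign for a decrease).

RBA balance sheet:
  Assets:      Securities −$22B
  Liabilities: Bank reserves −$24B, Currency in circulation −$26B, Government deposits +$28B
Commercial banking system:
  Assets:      Reserves at CB −$24B
  Liabilities: Checkable deposits −$24B
So the change in checkable deposits held by the non-bank public at commercial banks is -$24 billion.

-$24 billion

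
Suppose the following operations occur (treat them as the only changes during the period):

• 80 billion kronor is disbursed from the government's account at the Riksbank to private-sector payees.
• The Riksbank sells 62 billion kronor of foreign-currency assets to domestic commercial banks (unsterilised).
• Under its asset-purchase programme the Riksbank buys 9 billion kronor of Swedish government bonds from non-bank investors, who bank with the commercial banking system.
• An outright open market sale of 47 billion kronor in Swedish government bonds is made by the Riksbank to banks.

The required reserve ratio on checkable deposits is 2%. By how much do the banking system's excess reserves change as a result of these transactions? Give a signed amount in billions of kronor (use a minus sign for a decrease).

Government spending 80 billion kronor: reserves +80B, deposits +80B.
FX sale 62 billion kronor: reserves −62B, deposits 0.
Asset purchase (from non-banks) 9 billion kronor: reserves +9B, deposits +9B.
OMO sale (to banks) 47 billion kronor: reserves −47B, deposits 0.
Totals: Δreserves = −20B, Δdeposits = +89B.
Δrequired reserves = 2% × +89B = +1.78B.
Δexcess reserves = Δreserves − Δrequired = −20B − (+1.78B) = -21.78 billion.

-21.78 billion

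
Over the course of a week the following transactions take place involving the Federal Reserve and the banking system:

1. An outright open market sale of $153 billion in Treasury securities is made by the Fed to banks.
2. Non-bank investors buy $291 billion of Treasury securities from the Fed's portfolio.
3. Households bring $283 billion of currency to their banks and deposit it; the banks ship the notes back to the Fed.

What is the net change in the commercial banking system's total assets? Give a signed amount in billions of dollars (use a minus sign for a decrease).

Fed balance sheet:
  Assets:      Securities −$444B
  Liabilities: Bank reserves −$161B, Currency in circulation −$283B
Commercial banking system:
  Assets:      Reserves at CB −$161B, Securities +$153B
  Liabilities: Checkable deposits −$8B
Change in total bank assets = -$8 billion.

-$8 billion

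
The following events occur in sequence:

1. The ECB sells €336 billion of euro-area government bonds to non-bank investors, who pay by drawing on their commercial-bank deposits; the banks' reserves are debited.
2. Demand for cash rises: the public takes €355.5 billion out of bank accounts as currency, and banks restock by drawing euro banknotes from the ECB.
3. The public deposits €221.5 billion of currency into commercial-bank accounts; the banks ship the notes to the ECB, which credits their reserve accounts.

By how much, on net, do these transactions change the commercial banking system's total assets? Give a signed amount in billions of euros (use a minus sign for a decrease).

-€470 billion

Asset sale (to non-banks) €336 billion: bank balance sheets shrink → −€336B.
Currency withdrawal €355.5 billion: bank balance sheets shrink → −€355.5B.
Currency deposit €221.5 billion: bank balance sheets expand → +€221.5B.
Net: −336 − 355.5 + 221.5 = -€470 billion.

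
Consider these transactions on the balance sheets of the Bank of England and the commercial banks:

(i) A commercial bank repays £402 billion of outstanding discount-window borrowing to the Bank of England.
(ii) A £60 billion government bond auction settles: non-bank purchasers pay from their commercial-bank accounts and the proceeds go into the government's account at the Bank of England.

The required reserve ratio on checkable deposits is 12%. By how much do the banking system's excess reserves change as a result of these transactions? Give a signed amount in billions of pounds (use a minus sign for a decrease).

-£454.8 billion

Discount-window repayment £402 billion: reserves −£402B, deposits 0.
Government account inflow £60 billion: reserves −£60B, deposits −£60B.
Totals: Δreserves = −£462B, Δdeposits = −£60B.
Δrequired reserves = 12% × −£60B = −£7.2B.
Δexcess reserves = Δreserves − Δrequired = −£462B − (−£7.2B) = -£454.8 billion.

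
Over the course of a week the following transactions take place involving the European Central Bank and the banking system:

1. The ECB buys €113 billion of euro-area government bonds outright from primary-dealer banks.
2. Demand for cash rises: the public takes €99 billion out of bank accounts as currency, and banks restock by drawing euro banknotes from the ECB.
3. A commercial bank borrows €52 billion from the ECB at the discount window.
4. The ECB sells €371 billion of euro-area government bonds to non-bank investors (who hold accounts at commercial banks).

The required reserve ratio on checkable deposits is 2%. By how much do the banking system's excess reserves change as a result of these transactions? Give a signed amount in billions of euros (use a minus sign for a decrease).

-€295.6 billion

OMO purchase (from banks) €113 billion: reserves +€113B, deposits 0.
Currency withdrawal €99 billion: reserves −€99B, deposits −€99B.
Discount-window loan €52 billion: reserves +€52B, deposits 0.
Asset sale (to non-banks) €371 billion: reserves −€371B, deposits −€371B.
Totals: Δreserves = −€305B, Δdeposits = −€470B.
Δrequired reserves = 2% × −€470B = −€9.4B.
Δexcess reserves = Δreserves − Δrequired = −€305B − (−€9.4B) = -€295.6 billion.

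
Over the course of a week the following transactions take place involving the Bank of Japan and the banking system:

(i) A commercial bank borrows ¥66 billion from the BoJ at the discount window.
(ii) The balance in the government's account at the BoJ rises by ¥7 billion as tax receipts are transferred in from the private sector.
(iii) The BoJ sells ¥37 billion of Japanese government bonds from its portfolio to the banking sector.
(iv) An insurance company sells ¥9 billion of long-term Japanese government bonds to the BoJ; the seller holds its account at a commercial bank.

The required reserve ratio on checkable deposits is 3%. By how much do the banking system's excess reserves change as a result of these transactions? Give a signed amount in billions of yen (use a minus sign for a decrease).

Discount-window loan ¥66 billion: reserves +¥66B, deposits 0.
Government account inflow ¥7 billion: reserves −¥7B, deposits −¥7B.
OMO sale (to banks) ¥37 billion: reserves −¥37B, deposits 0.
Asset purchase (from non-banks) ¥9 billion: reserves +¥9B, deposits +¥9B.
Totals: Δreserves = +¥31B, Δdeposits = +¥2B.
Δrequired reserves = 3% × +¥2B = +¥0.06B.
Δexcess reserves = Δreserves − Δrequired = +¥31B − (+¥0.06B) = +¥30.94 billion.

+¥30.94 billion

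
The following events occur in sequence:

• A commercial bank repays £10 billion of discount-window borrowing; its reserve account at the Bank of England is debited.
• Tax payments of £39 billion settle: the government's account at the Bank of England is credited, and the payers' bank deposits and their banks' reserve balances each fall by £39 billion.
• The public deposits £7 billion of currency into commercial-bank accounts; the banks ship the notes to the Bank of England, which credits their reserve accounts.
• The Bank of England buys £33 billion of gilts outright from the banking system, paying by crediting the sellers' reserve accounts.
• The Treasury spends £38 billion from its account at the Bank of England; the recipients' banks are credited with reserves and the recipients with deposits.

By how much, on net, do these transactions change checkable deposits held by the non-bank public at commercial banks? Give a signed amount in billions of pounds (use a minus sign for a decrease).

Bank of England balance sheet:
  Assets:      Securities +£33B, Loans to banks −£10B
  Liabilities: Bank reserves +£29B, Currency in circulation −£7B, Government deposits +£1B
Commercial banking system:
  Assets:      Reserves at CB +£29B, Securities −£33B
  Liabilities: Checkable deposits +£6B, Borrowings from CB −£10B
So the change in checkable deposits held by the non-bank public at commercial banks is +£6 billion.

+£6 billion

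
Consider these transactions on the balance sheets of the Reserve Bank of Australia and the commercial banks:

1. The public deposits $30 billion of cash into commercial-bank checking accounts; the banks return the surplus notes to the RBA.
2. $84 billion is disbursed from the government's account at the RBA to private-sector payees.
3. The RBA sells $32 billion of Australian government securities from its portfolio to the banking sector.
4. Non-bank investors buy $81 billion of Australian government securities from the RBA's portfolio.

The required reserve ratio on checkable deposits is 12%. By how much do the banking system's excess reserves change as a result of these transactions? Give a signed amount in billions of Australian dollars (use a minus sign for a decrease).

Currency deposit $30 billion: reserves +$30B, deposits +$30B.
Government spending $84 billion: reserves +$84B, deposits +$84B.
OMO sale (to banks) $32 billion: reserves −$32B, deposits 0.
Asset sale (to non-banks) $81 billion: reserves −$81B, deposits −$81B.
Totals: Δreserves = +$1B, Δdeposits = +$33B.
Δrequired reserves = 12% × +$33B = +$3.96B.
Δexcess reserves = Δreserves − Δrequired = +$1B − (+$3.96B) = -$2.96 billion.

-$2.96 billion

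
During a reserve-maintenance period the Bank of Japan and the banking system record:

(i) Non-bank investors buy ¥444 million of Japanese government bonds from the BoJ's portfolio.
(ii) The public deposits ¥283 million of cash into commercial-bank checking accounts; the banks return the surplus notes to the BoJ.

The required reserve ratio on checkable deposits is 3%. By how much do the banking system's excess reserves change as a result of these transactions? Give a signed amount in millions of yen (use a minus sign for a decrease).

-¥156.17 million

Asset sale (to non-banks) ¥444 million: reserves −¥444M, deposits −¥444M.
Currency deposit ¥283 million: reserves +¥283M, deposits +¥283M.
Totals: Δreserves = −¥161M, Δdeposits = −¥161M.
Δrequired reserves = 3% × −¥161M = −¥4.83M.
Δexcess reserves = Δreserves − Δrequired = −¥161M − (−¥4.83M) = -¥156.17 million.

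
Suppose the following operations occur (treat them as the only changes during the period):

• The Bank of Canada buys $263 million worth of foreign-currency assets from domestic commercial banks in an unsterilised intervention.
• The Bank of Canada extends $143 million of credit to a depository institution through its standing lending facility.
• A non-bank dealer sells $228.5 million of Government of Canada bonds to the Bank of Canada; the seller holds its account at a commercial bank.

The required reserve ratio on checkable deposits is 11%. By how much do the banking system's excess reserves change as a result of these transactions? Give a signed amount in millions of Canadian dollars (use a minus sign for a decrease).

+$609.365 million

FX purchase $263 million: reserves +$263M, deposits 0.
Discount-window loan $143 million: reserves +$143M, deposits 0.
Asset purchase (from non-banks) $228.5 million: reserves +$228.5M, deposits +$228.5M.
Totals: Δreserves = +$634.5M, Δdeposits = +$228.5M.
Δrequired reserves = 11% × +$228.5M = +$25.135M.
Δexcess reserves = Δreserves − Δrequired = +$634.5M − (+$25.135M) = +$609.365 million.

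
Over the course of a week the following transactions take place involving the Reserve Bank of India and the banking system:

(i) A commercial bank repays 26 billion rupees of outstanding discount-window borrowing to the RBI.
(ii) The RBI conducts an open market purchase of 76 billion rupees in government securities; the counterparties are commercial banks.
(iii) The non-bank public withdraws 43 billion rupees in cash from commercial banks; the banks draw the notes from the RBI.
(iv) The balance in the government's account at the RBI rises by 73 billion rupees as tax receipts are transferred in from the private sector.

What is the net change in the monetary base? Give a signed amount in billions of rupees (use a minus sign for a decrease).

-23 billion

RBI balance sheet:
  Assets:      Securities +76B, Loans to banks −26B
  Liabilities: Bank reserves −66B, Currency in circulation +43B, Government deposits +73B
Commercial banking system:
  Assets:      Reserves at CB −66B, Securities −76B
  Liabilities: Checkable deposits −116B, Borrowings from CB −26B
Monetary base = currency + reserves: +43B + (−66B) = -23 billion.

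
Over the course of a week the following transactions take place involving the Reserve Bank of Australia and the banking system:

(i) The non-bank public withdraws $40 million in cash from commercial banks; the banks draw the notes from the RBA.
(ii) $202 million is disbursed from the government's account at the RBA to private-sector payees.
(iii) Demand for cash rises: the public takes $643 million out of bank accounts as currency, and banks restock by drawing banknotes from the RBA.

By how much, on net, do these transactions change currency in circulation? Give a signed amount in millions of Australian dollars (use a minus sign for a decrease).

RBA balance sheet:
  Assets:      no change
  Liabilities: Bank reserves −$481M, Currency in circulation +$683M, Government deposits −$202M
Commercial banking system:
  Assets:      Reserves at CB −$481M
  Liabilities: Checkable deposits −$481M
So the change in currency in circulation is +$683 million.

+$683 million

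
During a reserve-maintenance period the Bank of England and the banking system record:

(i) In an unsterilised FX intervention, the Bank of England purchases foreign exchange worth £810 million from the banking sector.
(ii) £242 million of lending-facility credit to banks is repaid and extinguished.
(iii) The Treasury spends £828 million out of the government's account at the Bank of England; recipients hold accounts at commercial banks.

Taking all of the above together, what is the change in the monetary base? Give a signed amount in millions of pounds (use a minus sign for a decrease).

+£1396 million

FX purchase £810 million: Bank of England balance sheet expands → +£810M.
Discount-window repayment £242 million: Bank of England balance sheet contracts → −£242M.
Government spending £828 million: a non-base liability converts back to reserves → +£828M.
Net: 810 − 242 + 828 = +£1396 million.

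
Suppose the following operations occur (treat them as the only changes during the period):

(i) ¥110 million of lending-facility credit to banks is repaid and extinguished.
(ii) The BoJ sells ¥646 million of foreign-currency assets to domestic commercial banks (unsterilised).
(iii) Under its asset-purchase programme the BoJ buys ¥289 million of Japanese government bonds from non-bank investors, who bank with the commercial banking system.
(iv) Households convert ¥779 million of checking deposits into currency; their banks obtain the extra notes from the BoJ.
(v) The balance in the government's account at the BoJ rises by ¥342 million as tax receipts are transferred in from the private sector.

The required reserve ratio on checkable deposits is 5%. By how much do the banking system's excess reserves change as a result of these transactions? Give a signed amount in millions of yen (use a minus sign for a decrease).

Discount-window repayment ¥110 million: reserves −¥110M, deposits 0.
FX sale ¥646 million: reserves −¥646M, deposits 0.
Asset purchase (from non-banks) ¥289 million: reserves +¥289M, deposits +¥289M.
Currency withdrawal ¥779 million: reserves −¥779M, deposits −¥779M.
Government account inflow ¥342 million: reserves −¥342M, deposits −¥342M.
Totals: Δreserves = −¥1588M, Δdeposits = −¥832M.
Δrequired reserves = 5% × −¥832M = −¥41.6M.
Δexcess reserves = Δreserves − Δrequired = −¥1588M − (−¥41.6M) = -¥1546.4 million.

-¥1546.4 million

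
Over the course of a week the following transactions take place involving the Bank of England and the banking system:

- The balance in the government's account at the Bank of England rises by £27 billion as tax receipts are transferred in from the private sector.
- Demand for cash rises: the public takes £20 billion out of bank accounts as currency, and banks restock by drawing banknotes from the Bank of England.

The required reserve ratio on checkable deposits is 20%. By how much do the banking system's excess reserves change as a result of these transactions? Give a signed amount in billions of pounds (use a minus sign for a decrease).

Government account inflow £27 billion: reserves −£27B, deposits −£27B.
Currency withdrawal £20 billion: reserves −£20B, deposits −£20B.
Totals: Δreserves = −£47B, Δdeposits = −£47B.
Δrequired reserves = 20% × −£47B = −£9.4B.
Δexcess reserves = Δreserves − Δrequired = −£47B − (−£9.4B) = -£37.6 billion.

-£37.6 billion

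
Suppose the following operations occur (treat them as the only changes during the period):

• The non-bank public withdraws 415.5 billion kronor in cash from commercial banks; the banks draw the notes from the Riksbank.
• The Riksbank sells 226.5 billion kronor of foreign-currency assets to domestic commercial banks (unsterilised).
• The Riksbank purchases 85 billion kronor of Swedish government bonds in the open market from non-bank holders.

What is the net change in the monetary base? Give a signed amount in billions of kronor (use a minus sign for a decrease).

Currency withdrawal 415.5 billion kronor: just a shift between currency and reserves — both are base money → 0.
FX sale 226.5 billion kronor: Riksbank balance sheet contracts → −226.5B.
Asset purchase (from non-banks) 85 billion kronor: Riksbank balance sheet expands → +85B.
Net: 0 − 226.5 + 85 = -141.5 billion.

-141.5 billion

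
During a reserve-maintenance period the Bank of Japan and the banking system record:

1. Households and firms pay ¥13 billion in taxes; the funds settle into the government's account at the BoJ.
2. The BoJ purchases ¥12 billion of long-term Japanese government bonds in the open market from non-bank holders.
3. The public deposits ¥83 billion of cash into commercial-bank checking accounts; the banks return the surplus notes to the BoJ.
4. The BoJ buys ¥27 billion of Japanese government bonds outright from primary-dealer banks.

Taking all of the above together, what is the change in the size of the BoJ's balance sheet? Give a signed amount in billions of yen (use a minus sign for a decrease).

+¥39 billion

Government account inflow ¥13 billion: only the composition of liabilities changes → 0.
Asset purchase (from non-banks) ¥12 billion: a BoJ asset is acquired → +¥12B.
Currency deposit ¥83 billion: only the composition of liabilities changes → 0.
OMO purchase (from banks) ¥27 billion: a BoJ asset is acquired → +¥27B.
Net: 0 + 12 + 0 + 27 = +¥39 billion.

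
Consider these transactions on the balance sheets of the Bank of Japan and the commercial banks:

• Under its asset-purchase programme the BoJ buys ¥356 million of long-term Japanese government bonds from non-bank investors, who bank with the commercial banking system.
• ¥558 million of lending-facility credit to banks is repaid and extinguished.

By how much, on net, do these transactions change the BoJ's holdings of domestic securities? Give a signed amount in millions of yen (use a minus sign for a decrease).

+¥356 million

BoJ balance sheet:
  Assets:      Securities +¥356M, Loans to banks −¥558M
  Liabilities: Bank reserves −¥202M
Commercial banking system:
  Assets:      Reserves at CB −¥202M
  Liabilities: Checkable deposits +¥356M, Borrowings from CB −¥558M
So the change in the BoJ's holdings of domestic securities is +¥356 million.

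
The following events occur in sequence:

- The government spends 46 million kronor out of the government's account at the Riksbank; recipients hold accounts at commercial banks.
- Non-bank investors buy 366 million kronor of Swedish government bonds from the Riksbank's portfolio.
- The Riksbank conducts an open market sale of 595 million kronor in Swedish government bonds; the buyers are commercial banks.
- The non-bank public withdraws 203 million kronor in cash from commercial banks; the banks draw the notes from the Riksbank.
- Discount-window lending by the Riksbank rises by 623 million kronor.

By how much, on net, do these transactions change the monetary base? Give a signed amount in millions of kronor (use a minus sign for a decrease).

Government spending 46 million kronor: a non-base liability converts back to reserves → +46M.
Asset sale (to non-banks) 366 million kronor: Riksbank balance sheet contracts → −366M.
OMO sale (to banks) 595 million kronor: Riksbank balance sheet contracts → −595M.
Currency withdrawal 203 million kronor: just a shift between currency and reserves — both are base money → 0.
Discount-window loan 623 million kronor: Riksbank balance sheet expands → +623M.
Net: 46 − 366 − 595 + 0 + 623 = -292 million.

-292 million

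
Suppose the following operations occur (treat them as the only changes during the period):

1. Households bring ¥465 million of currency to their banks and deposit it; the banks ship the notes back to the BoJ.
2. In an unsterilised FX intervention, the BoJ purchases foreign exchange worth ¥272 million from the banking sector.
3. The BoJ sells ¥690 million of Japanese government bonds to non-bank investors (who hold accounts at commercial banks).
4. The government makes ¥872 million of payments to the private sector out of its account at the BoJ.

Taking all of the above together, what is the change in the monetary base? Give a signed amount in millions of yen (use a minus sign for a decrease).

+¥454 million

Currency deposit ¥465 million: just a shift between currency and reserves — both are base money → 0.
FX purchase ¥272 million: BoJ balance sheet expands → +¥272M.
Asset sale (to non-banks) ¥690 million: BoJ balance sheet contracts → −¥690M.
Government spending ¥872 million: a non-base liability converts back to reserves → +¥872M.
Net: 0 + 272 − 690 + 872 = +¥454 million.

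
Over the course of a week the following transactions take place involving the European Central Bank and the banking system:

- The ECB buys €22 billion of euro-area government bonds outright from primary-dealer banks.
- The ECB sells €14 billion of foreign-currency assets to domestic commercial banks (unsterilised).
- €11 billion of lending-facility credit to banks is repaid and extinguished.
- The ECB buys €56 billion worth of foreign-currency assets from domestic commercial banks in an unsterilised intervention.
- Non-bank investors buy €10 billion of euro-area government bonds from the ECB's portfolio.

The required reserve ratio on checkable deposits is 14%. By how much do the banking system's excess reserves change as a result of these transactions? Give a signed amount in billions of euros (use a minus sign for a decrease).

+€44.4 billion

OMO purchase (from banks) €22 billion: reserves +€22B, deposits 0.
FX sale €14 billion: reserves −€14B, deposits 0.
Discount-window repayment €11 billion: reserves −€11B, deposits 0.
FX purchase €56 billion: reserves +€56B, deposits 0.
Asset sale (to non-banks) €10 billion: reserves −€10B, deposits −€10B.
Totals: Δreserves = +€43B, Δdeposits = −€10B.
Δrequired reserves = 14% × −€10B = −€1.4B.
Δexcess reserves = Δreserves − Δrequired = +€43B − (−€1.4B) = +€44.4 billion.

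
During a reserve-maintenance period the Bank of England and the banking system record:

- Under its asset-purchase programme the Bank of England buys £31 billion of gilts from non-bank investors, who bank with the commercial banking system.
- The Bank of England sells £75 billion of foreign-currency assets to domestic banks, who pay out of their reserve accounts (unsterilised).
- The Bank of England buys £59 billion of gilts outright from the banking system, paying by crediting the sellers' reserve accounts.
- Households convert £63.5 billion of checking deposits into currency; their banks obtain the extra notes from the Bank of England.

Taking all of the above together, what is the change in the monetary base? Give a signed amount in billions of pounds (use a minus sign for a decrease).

+£15 billion

Asset purchase (from non-banks) £31 billion: Bank of England balance sheet expands → +£31B.
FX sale £75 billion: Bank of England balance sheet contracts → −£75B.
OMO purchase (from banks) £59 billion: Bank of England balance sheet expands → +£59B.
Currency withdrawal £63.5 billion: just a shift between currency and reserves — both are base money → 0.
Net: 31 − 75 + 59 + 0 = +£15 billion.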